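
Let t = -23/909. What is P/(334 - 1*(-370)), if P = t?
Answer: -23/639936 ≈ -3.5941e-5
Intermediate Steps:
t = -23/909 (t = -23*1/909 = -23/909 ≈ -0.025303)
P = -23/909 ≈ -0.025303
P/(334 - 1*(-370)) = -23/(909*(334 - 1*(-370))) = -23/(909*(334 + 370)) = -23/909/704 = -23/909*1/704 = -23/639936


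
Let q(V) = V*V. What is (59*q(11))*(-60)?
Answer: -428340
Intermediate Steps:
q(V) = V²
(59*q(11))*(-60) = (59*11²)*(-60) = (59*121)*(-60) = 7139*(-60) = -428340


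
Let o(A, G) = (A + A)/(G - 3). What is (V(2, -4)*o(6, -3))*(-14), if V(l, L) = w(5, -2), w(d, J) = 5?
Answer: 140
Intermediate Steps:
V(l, L) = 5
o(A, G) = 2*A/(-3 + G) (o(A, G) = (2*A)/(-3 + G) = 2*A/(-3 + G))
(V(2, -4)*o(6, -3))*(-14) = (5*(2*6/(-3 - 3)))*(-14) = (5*(2*6/(-6)))*(-14) = (5*(2*6*(-1/6)))*(-14) = (5*(-2))*(-14) = -10*(-14) = 140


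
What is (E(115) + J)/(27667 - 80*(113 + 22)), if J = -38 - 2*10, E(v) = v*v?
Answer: 13167/16867 ≈ 0.78064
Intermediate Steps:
E(v) = v**2
J = -58 (J = -38 - 20 = -58)
(E(115) + J)/(27667 - 80*(113 + 22)) = (115**2 - 58)/(27667 - 80*(113 + 22)) = (13225 - 58)/(27667 - 80*135) = 13167/(27667 - 10800) = 13167/16867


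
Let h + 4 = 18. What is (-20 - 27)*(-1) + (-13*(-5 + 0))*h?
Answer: 957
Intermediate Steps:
h = 14 (h = -4 + 18 = 14)
(-20 - 27)*(-1) + (-13*(-5 + 0))*h = (-20 - 27)*(-1) - 13*(-5 + 0)*14 = -47*(-1) - 13*(-5)*14 = 47 + 65*14 = 47 + 910 = 957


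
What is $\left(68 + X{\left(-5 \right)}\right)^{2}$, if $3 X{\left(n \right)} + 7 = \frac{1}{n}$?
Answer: $\frac{107584}{25} \approx 4303.4$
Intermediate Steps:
$X{\left(n \right)} = - \frac{7}{3} + \frac{1}{3 n}$
$\left(68 + X{\left(-5 \right)}\right)^{2} = \left(68 + \frac{1 - -35}{3 \left(-5\right)}\right)^{2} = \left(68 + \frac{1}{3} \left(- \frac{1}{5}\right) \left(1 + 35\right)\right)^{2} = \left(68 + \frac{1}{3} \left(- \frac{1}{5}\right) 36\right)^{2} = \left(68 - \frac{12}{5}\right)^{2} = \left(\frac{328}{5}\right)^{2} = \frac{107584}{25}$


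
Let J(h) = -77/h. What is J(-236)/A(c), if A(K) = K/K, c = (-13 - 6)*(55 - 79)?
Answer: 77/236 ≈ 0.32627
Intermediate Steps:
c = 456 (c = -19*(-24) = 456)
A(K) = 1
J(-236)/A(c) = -77/(-236)/1 = -77*(-1/236)*1 = (77/236)*1 = 77/236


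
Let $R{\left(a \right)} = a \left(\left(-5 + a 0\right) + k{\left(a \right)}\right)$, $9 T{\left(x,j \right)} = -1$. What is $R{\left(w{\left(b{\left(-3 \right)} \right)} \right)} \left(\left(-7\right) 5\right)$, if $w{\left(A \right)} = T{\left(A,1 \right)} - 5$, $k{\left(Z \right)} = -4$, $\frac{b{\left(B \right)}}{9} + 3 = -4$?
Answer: $-1610$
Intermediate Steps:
$b{\left(B \right)} = -63$ ($b{\left(B \right)} = -27 + 9 \left(-4\right) = -27 - 36 = -63$)
$T{\left(x,j \right)} = - \frac{1}{9}$ ($T{\left(x,j \right)} = \frac{1}{9} \left(-1\right) = - \frac{1}{9}$)
$w{\left(A \right)} = - \frac{46}{9}$ ($w{\left(A \right)} = - \frac{1}{9} - 5 = - \frac{46}{9}$)
$R{\left(a \right)} = - 9 a$ ($R{\left(a \right)} = a \left(\left(-5 + a 0\right) - 4\right) = a \left(\left(-5 + 0\right) - 4\right) = a \left(-5 - 4\right) = a \left(-9\right) = - 9 a$)
$R{\left(w{\left(b{\left(-3 \right)} \right)} \right)} \left(\left(-7\right) 5\right) = \left(-9\right) \left(- \frac{46}{9}\right) \left(\left(-7\right) 5\right) = 46 \left(-35\right) = -1610$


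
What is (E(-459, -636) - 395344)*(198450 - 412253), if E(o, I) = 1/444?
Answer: 37529425341205/444 ≈ 8.4526e+10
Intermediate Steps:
E(o, I) = 1/444
(E(-459, -636) - 395344)*(198450 - 412253) = (1/444 - 395344)*(198450 - 412253) = -175532735/444*(-213803) = 37529425341205/444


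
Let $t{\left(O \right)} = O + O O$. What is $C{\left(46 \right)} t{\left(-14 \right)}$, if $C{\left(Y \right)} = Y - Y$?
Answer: $0$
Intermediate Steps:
$C{\left(Y \right)} = 0$
$t{\left(O \right)} = O + O^{2}$
$C{\left(46 \right)} t{\left(-14 \right)} = 0 \left(- 14 \left(1 - 14\right)\right) = 0 \left(\left(-14\right) \left(-13\right)\right) = 0 \cdot 182 = 0$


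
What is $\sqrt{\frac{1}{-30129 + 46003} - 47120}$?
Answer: $\frac{i \sqrt{11873480221246}}{15874} \approx 217.07 i$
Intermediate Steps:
$\sqrt{\frac{1}{-30129 + 46003} - 47120} = \sqrt{\frac{1}{15874} - 47120} = \sqrt{- \frac{747982879}{15874}} = \frac{i \sqrt{11873480221246}}{15874}$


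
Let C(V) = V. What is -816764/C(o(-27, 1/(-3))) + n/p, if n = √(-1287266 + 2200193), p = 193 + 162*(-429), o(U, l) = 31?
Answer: -816764/31 - √912927/69305 ≈ -26347.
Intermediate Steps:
p = -69305 (p = 193 - 69498 = -69305)
n = √912927 ≈ 955.47
-816764/C(o(-27, 1/(-3))) + n/p = -816764/31 + √912927/(-69305) = -816764*1/31 + √912927*(-1/69305) = -816764/31 - √912927/69305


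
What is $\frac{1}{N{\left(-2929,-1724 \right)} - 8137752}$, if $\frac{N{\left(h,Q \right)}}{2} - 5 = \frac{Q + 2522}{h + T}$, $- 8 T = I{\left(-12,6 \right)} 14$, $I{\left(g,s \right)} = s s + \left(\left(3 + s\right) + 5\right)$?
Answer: $- \frac{2011}{16365000226} \approx -1.2288 \cdot 10^{-7}$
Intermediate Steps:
$I{\left(g,s \right)} = 8 + s + s^{2}$ ($I{\left(g,s \right)} = s^{2} + \left(8 + s\right) = 8 + s + s^{2}$)
$T = - \frac{175}{2}$ ($T = - \frac{\left(8 + 6 + 6^{2}\right) 14}{8} = - \frac{\left(8 + 6 + 36\right) 14}{8} = - \frac{50 \cdot 14}{8} = \left(- \frac{1}{8}\right) 700 = - \frac{175}{2} \approx -87.5$)
$N{\left(h,Q \right)} = 10 + \frac{2 \left(2522 + Q\right)}{- \frac{175}{2} + h}$ ($N{\left(h,Q \right)} = 10 + 2 \frac{Q + 2522}{h - \frac{175}{2}} = 10 + 2 \frac{2522 + Q}{- \frac{175}{2} + h} = 10 + \frac{2 \left(2522 + Q\right)}{- \frac{175}{2} + h}$)
$\frac{1}{N{\left(-2929,-1724 \right)} - 8137752} = \frac{1}{\frac{2 \left(4169 + 2 \left(-1724\right) + 10 \left(-2929\right)\right)}{-175 + 2 \left(-2929\right)} - 8137752} = \frac{1}{\frac{2 \left(4169 - 3448 - 29290\right)}{-175 - 5858} - 8137752} = \frac{1}{2 \frac{1}{-6033} \left(-28569\right) - 8137752} = \frac{1}{2 \left(- \frac{1}{6033}\right) \left(-28569\right) - 8137752} = \frac{1}{\frac{19046}{2011} - 8137752} = \frac{1}{- \frac{16365000226}{2011}} = - \frac{2011}{16365000226}$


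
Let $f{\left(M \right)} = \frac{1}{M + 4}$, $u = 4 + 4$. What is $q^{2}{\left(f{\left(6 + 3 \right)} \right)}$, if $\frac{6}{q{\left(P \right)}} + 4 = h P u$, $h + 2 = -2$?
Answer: $\frac{169}{196} \approx 0.86224$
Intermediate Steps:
$u = 8$
$f{\left(M \right)} = \frac{1}{4 + M}$
$h = -4$ ($h = -2 - 2 = -4$)
$q{\left(P \right)} = \frac{6}{-4 - 32 P}$ ($q{\left(P \right)} = \frac{6}{-4 + - 4 P 8} = \frac{6}{-4 - 32 P}$)
$q^{2}{\left(f{\left(6 + 3 \right)} \right)} = \left(\frac{3}{2 \left(-1 - \frac{8}{4 + \left(6 + 3\right)}\right)}\right)^{2} = \left(\frac{3}{2 \left(-1 - \frac{8}{4 + 9}\right)}\right)^{2} = \left(\frac{3}{2 \left(-1 - \frac{8}{13}\right)}\right)^{2} = \left(\frac{3}{2 \left(- \frac{21}{13}\right)}\right)^{2} = \left(\frac{3}{2} \left(- \frac{13}{21}\right)\right)^{2} = \left(- \frac{13}{14}\right)^{2} = \frac{169}{196}$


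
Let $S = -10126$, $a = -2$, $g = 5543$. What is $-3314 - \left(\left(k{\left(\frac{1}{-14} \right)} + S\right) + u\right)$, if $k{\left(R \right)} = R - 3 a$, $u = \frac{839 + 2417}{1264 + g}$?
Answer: $\frac{648559411}{95298} \approx 6805.6$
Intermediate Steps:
$u = \frac{3256}{6807}$ ($u = \frac{839 + 2417}{1264 + 5543} = \frac{3256}{6807} \approx 0.47833$)
$k{\left(R \right)} = 6 + R$ ($k{\left(R \right)} = R - -6 = R + 6 = 6 + R$)
$-3314 - \left(\left(k{\left(\frac{1}{-14} \right)} + S\right) + u\right) = -3314 - \left(\left(\left(6 + \frac{1}{-14}\right) - 10126\right) + \frac{3256}{6807}\right) = -3314 - \left(\left(\left(6 - \frac{1}{14}\right) - 10126\right) + \frac{3256}{6807}\right) = -3314 - \left(\left(\frac{83}{14} - 10126\right) + \frac{3256}{6807}\right) = -3314 - \left(- \frac{141681}{14} + \frac{3256}{6807}\right) = -3314 - - \frac{964376983}{95298} = -3314 + \frac{964376983}{95298} = \frac{648559411}{95298}$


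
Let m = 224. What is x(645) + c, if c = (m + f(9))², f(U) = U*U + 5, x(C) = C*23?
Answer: 110935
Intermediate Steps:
x(C) = 23*C
f(U) = 5 + U² (f(U) = U² + 5 = 5 + U²)
c = 96100 (c = (224 + (5 + 9²))² = (224 + (5 + 81))² = (224 + 86)² = 310² = 96100)
x(645) + c = 23*645 + 96100 = 14835 + 96100 = 110935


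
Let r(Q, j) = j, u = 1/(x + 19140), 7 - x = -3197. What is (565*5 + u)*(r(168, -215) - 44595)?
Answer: -1414243951405/11172 ≈ -1.2659e+8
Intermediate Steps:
x = 3204 (x = 7 - 1*(-3197) = 7 + 3197 = 3204)
u = 1/22344 (u = 1/(3204 + 19140) = 1/22344 ≈ 4.4755e-5)
(565*5 + u)*(r(168, -215) - 44595) = (565*5 + 1/22344)*(-215 - 44595) = (2825 + 1/22344)*(-44810) = (63121801/22344)*(-44810) = -1414243951405/11172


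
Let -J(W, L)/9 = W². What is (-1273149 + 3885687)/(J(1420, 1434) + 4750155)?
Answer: -290282/1488605 ≈ -0.19500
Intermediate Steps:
J(W, L) = -9*W²
(-1273149 + 3885687)/(J(1420, 1434) + 4750155) = (-1273149 + 3885687)/(-9*1420² + 4750155) = 2612538/(-9*2016400 + 4750155) = 2612538/(-18147600 + 4750155) = 2612538/(-13397445) = 2612538*(-1/13397445) = -290282/1488605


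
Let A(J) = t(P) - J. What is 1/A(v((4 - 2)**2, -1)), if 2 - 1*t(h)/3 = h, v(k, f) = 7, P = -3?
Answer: 1/8 ≈ 0.12500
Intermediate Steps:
t(h) = 6 - 3*h
A(J) = 15 - J (A(J) = (6 - 3*(-3)) - J = (6 + 9) - J = 15 - J)
1/A(v((4 - 2)**2, -1)) = 1/(15 - 1*7) = 1/(15 - 7) = 1/8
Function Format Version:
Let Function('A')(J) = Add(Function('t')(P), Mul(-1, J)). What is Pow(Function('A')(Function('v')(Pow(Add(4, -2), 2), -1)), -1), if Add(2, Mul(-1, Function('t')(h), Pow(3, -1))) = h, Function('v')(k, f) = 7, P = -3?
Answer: Rational(1, 8) ≈ 0.12500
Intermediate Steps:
Function('t')(h) = Add(6, Mul(-3, h))
Function('A')(J) = Add(15, Mul(-1, J)) (Function('A')(J) = Add(Add(6, Mul(-3, -3)), Mul(-1, J)) = Add(Add(6, 9), Mul(-1, J)) = Add(15, Mul(-1, J)))
Pow(Function('A')(Function('v')(Pow(Add(4, -2), 2), -1)), -1) = Pow(Add(15, Mul(-1, 7)), -1) = Pow(Add(15, -7), -1) = Pow(8, -1) = Rational(1, 8)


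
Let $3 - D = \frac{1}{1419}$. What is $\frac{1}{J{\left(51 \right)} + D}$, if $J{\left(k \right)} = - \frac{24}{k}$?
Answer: $\frac{24123}{61000} \approx 0.39546$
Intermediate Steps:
$D = \frac{4256}{1419}$ ($D = 3 - \frac{1}{1419} = \frac{4256}{1419} \approx 2.9993$)
$\frac{1}{J{\left(51 \right)} + D} = \frac{1}{- \frac{24}{51} + \frac{4256}{1419}} = \frac{1}{\left(-24\right) \frac{1}{51} + \frac{4256}{1419}} = \frac{1}{- \frac{8}{17} + \frac{4256}{1419}} = \frac{1}{\frac{61000}{24123}} = \frac{24123}{61000}$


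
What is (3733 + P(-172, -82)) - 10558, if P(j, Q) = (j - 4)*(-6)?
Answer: -5769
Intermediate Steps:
P(j, Q) = 24 - 6*j (P(j, Q) = (-4 + j)*(-6) = 24 - 6*j)
(3733 + P(-172, -82)) - 10558 = (3733 + (24 - 6*(-172))) - 10558 = (3733 + (24 + 1032)) - 10558 = (3733 + 1056) - 10558 = 4789 - 10558 = -5769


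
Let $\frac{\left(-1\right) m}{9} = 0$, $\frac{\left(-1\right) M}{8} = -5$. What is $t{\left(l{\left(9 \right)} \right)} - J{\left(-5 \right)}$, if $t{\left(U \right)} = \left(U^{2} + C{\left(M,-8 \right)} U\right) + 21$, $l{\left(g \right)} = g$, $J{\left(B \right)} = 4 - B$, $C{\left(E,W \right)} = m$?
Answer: $93$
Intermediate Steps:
$M = 40$ ($M = \left(-8\right) \left(-5\right) = 40$)
$m = 0$ ($m = \left(-9\right) 0 = 0$)
$C{\left(E,W \right)} = 0$
$t{\left(U \right)} = 21 + U^{2}$ ($t{\left(U \right)} = \left(U^{2} + 0 U\right) + 21 = \left(U^{2} + 0\right) + 21 = U^{2} + 21 = 21 + U^{2}$)
$t{\left(l{\left(9 \right)} \right)} - J{\left(-5 \right)} = \left(21 + 9^{2}\right) - \left(4 - -5\right) = \left(21 + 81\right) - \left(4 + 5\right) = 102 - 9 = 93$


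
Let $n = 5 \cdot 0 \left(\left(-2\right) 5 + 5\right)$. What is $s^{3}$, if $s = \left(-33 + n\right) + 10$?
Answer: $-12167$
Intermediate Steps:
$n = 0$ ($n = 0 \left(-10 + 5\right) = 0 \left(-5\right) = 0$)
$s = -23$ ($s = \left(-33 + 0\right) + 10 = -33 + 10 = -23$)
$s^{3} = \left(-23\right)^{3} = -12167$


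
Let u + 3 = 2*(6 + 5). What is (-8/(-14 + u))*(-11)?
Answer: 88/5 ≈ 17.600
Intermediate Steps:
u = 19 (u = -3 + 2*(6 + 5) = -3 + 2*11 = -3 + 22 = 19)
(-8/(-14 + u))*(-11) = (-8/(-14 + 19))*(-11) = (-8/5)*(-11) = ((⅕)*(-8))*(-11) = -8/5*(-11) = 88/5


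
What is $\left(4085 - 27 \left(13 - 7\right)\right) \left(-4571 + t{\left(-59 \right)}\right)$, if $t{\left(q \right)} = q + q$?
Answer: $-18394947$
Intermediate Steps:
$t{\left(q \right)} = 2 q$
$\left(4085 - 27 \left(13 - 7\right)\right) \left(-4571 + t{\left(-59 \right)}\right) = \left(4085 - 27 \left(13 - 7\right)\right) \left(-4571 + 2 \left(-59\right)\right) = \left(4085 - 162\right) \left(-4571 - 118\right) = \left(4085 - 162\right) \left(-4689\right) = 3923 \left(-4689\right) = -18394947$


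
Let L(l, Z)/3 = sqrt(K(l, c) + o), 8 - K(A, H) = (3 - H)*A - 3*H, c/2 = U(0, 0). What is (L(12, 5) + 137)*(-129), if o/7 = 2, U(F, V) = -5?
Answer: -17673 - 774*I*sqrt(41) ≈ -17673.0 - 4956.0*I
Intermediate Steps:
c = -10 (c = 2*(-5) = -10)
o = 14 (o = 7*2 = 14)
K(A, H) = 8 + 3*H - A*(3 - H) (K(A, H) = 8 - ((3 - H)*A - 3*H) = 8 - (A*(3 - H) - 3*H) = 8 - (-3*H + A*(3 - H)) = 8 + (3*H - A*(3 - H)) = 8 + 3*H - A*(3 - H))
L(l, Z) = 3*sqrt(-8 - 13*l) (L(l, Z) = 3*sqrt((8 - 3*l + 3*(-10) + l*(-10)) + 14) = 3*sqrt((8 - 3*l - 30 - 10*l) + 14) = 3*sqrt((-22 - 13*l) + 14) = 3*sqrt(-8 - 13*l))
(L(12, 5) + 137)*(-129) = (3*sqrt(-8 - 13*12) + 137)*(-129) = (3*sqrt(-8 - 156) + 137)*(-129) = (3*sqrt(-164) + 137)*(-129) = (3*(2*I*sqrt(41)) + 137)*(-129) = (6*I*sqrt(41) + 137)*(-129) = (137 + 6*I*sqrt(41))*(-129) = -17673 - 774*I*sqrt(41)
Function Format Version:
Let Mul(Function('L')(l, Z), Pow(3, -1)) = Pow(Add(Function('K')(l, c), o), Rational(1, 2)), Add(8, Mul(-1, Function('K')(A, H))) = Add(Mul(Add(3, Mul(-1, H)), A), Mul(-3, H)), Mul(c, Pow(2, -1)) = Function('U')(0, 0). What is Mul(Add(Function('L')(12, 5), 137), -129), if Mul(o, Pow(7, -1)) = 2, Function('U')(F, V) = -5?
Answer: Add(-17673, Mul(-774, I, Pow(41, Rational(1, 2)))) ≈ Add(-17673., Mul(-4956.0, I))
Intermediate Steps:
c = -10 (c = Mul(2, -5) = -10)
o = 14 (o = Mul(7, 2) = 14)
Function('K')(A, H) = Add(8, Mul(3, H), Mul(-1, A, Add(3, Mul(-1, H)))) (Function('K')(A, H) = Add(8, Mul(-1, Add(Mul(Add(3, Mul(-1, H)), A), Mul(-3, H)))) = Add(8, Mul(-1, Add(Mul(A, Add(3, Mul(-1, H))), Mul(-3, H)))) = Add(8, Mul(-1, Add(Mul(-3, H), Mul(A, Add(3, Mul(-1, H)))))) = Add(8, Add(Mul(3, H), Mul(-1, A, Add(3, Mul(-1, H))))) = Add(8, Mul(3, H), Mul(-1, A, Add(3, Mul(-1, H)))))
Function('L')(l, Z) = Mul(3, Pow(Add(-8, Mul(-13, l)), Rational(1, 2))) (Function('L')(l, Z) = Mul(3, Pow(Add(Add(8, Mul(-3, l), Mul(3, -10), Mul(l, -10)), 14), Rational(1, 2))) = Mul(3, Pow(Add(Add(8, Mul(-3, l), -30, Mul(-10, l)), 14), Rational(1, 2))) = Mul(3, Pow(Add(Add(-22, Mul(-13, l)), 14), Rational(1, 2))) = Mul(3, Pow(Add(-8, Mul(-13, l)), Rational(1, 2))))
Mul(Add(Function('L')(12, 5), 137), -129) = Mul(Add(Mul(3, Pow(Add(-8, Mul(-13, 12)), Rational(1, 2))), 137), -129) = Mul(Add(Mul(3, Pow(Add(-8, -156), Rational(1, 2))), 137), -129) = Mul(Add(Mul(3, Pow(-164, Rational(1, 2))), 137), -129) = Mul(Add(Mul(3, Mul(2, I, Pow(41, Rational(1, 2)))), 137), -129) = Mul(Add(Mul(6, I, Pow(41, Rational(1, 2))), 137), -129) = Mul(Add(137, Mul(6, I, Pow(41, Rational(1, 2)))), -129) = Add(-17673, Mul(-774, I, Pow(41, Rational(1, 2))))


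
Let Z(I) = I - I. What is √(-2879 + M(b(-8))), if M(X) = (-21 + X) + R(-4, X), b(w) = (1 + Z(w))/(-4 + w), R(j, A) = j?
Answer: I*√104547/6 ≈ 53.89*I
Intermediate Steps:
Z(I) = 0
b(w) = 1/(-4 + w) (b(w) = (1 + 0)/(-4 + w) = 1/(-4 + w))
M(X) = -25 + X (M(X) = (-21 + X) - 4 = -25 + X)
√(-2879 + M(b(-8))) = √(-2879 + (-25 + 1/(-4 - 8))) = √(-2879 + (-25 + 1/(-12))) = √(-2879 + (-25 - 1/12)) = √(-2879 - 301/12) = √(-34849/12) = I*√104547/6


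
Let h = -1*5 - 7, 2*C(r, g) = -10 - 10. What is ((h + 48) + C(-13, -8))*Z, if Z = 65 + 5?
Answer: 1820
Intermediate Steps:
C(r, g) = -10 (C(r, g) = (-10 - 10)/2 = (1/2)*(-20) = -10)
Z = 70
h = -12 (h = -5 - 7 = -12)
((h + 48) + C(-13, -8))*Z = ((-12 + 48) - 10)*70 = (36 - 10)*70 = 26*70 = 1820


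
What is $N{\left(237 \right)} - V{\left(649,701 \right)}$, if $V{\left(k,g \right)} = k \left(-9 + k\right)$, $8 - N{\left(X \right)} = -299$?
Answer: $-415053$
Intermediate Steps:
$N{\left(X \right)} = 307$ ($N{\left(X \right)} = 8 - -299 = 8 + 299 = 307$)
$N{\left(237 \right)} - V{\left(649,701 \right)} = 307 - 649 \left(-9 + 649\right) = 307 - 649 \cdot 640 = 307 - 415360 = -415053$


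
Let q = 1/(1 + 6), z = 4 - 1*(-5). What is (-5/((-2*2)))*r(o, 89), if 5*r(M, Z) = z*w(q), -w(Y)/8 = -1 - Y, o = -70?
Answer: 144/7 ≈ 20.571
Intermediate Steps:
z = 9 (z = 4 + 5 = 9)
q = ⅐ (q = 1/7 = ⅐ ≈ 0.14286)
w(Y) = 8 + 8*Y (w(Y) = -8*(-1 - Y) = 8 + 8*Y)
r(M, Z) = 576/35 (r(M, Z) = (9*(8 + 8*(⅐)))/5 = (9*(8 + 8/7))/5 = (9*(64/7))/5 = (⅕)*(576/7) = 576/35)
(-5/((-2*2)))*r(o, 89) = -5/((-2*2))*(576/35) = -5/(-4)*(576/35) = -5*(-¼)*(576/35) = (5/4)*(576/35) = 144/7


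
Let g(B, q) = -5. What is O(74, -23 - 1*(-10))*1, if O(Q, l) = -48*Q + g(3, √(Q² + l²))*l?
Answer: -3487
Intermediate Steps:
O(Q, l) = -48*Q - 5*l
O(74, -23 - 1*(-10))*1 = (-48*74 - 5*(-23 - 1*(-10)))*1 = (-3552 - 5*(-23 + 10))*1 = (-3552 - 5*(-13))*1 = (-3552 + 65)*1 = -3487*1 = -3487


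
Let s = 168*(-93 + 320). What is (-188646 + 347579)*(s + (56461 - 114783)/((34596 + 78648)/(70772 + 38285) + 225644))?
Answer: 74575404233373276547/12304085476 ≈ 6.0610e+9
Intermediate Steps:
s = 38136 (s = 168*227 = 38136)
(-188646 + 347579)*(s + (56461 - 114783)/((34596 + 78648)/(70772 + 38285) + 225644)) = (-188646 + 347579)*(38136 + (56461 - 114783)/((34596 + 78648)/(70772 + 38285) + 225644)) = 158933*(38136 - 58322/(113244/109057 + 225644)) = 158933*(38136 - 58322/24608170952/109057) = 158933*(38136 - 58322*109057/24608170952) = 158933*(38136 - 3180211177/12304085476) = 158933*(469225423501559/12304085476) = 74575404233373276547/12304085476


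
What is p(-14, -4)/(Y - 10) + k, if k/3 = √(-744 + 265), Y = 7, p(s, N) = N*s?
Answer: -56/3 + 3*I*√479 ≈ -18.667 + 65.658*I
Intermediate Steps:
k = 3*I*√479 (k = 3*√(-744 + 265) = 3*√(-479) = 3*(I*√479) = 3*I*√479 ≈ 65.658*I)
p(-14, -4)/(Y - 10) + k = (-4*(-14))/(7 - 10) + 3*I*√479 = 56/(-3) + 3*I*√479 = 56*(-⅓) + 3*I*√479 = -56/3 + 3*I*√479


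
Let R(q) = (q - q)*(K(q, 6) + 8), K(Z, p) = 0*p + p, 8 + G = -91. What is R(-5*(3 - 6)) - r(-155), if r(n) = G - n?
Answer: -56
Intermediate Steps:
G = -99 (G = -8 - 91 = -99)
K(Z, p) = p (K(Z, p) = 0 + p = p)
r(n) = -99 - n
R(q) = 0 (R(q) = (q - q)*(6 + 8) = 0*14 = 0)
R(-5*(3 - 6)) - r(-155) = 0 - (-99 - 1*(-155)) = 0 - (-99 + 155) = 0 - 1*56 = 0 - 56 = -56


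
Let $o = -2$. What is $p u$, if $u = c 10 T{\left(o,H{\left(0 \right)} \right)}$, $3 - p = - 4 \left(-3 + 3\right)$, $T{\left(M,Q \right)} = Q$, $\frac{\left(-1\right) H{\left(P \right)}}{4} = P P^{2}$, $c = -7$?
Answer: $0$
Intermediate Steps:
$H{\left(P \right)} = - 4 P^{3}$ ($H{\left(P \right)} = - 4 P P^{2} = - 4 P^{3}$)
$p = 3$ ($p = 3 - - 4 \left(-3 + 3\right) = 3 - \left(-4\right) 0 = 3 - 0 = 3 + 0 = 3$)
$u = 0$ ($u = \left(-7\right) 10 \left(- 4 \cdot 0^{3}\right) = - 70 \left(\left(-4\right) 0\right) = \left(-70\right) 0 = 0$)
$p u = 3 \cdot 0 = 0$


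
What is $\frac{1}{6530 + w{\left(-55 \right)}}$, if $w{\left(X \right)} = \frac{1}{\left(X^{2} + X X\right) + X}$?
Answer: $\frac{5995}{39147351} \approx 0.00015314$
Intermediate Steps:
$w{\left(X \right)} = \frac{1}{X + 2 X^{2}}$ ($w{\left(X \right)} = \frac{1}{\left(X^{2} + X^{2}\right) + X} = \frac{1}{2 X^{2} + X} = \frac{1}{X + 2 X^{2}}$)
$\frac{1}{6530 + w{\left(-55 \right)}} = \frac{1}{6530 + \frac{1}{\left(-55\right) \left(1 + 2 \left(-55\right)\right)}} = \frac{1}{6530 - \frac{1}{55 \left(1 - 110\right)}} = \frac{1}{6530 - \frac{1}{55 \left(-109\right)}} = \frac{1}{6530 - - \frac{1}{5995}} = \frac{1}{6530 + \frac{1}{5995}} = \frac{1}{\frac{39147351}{5995}} = \frac{5995}{39147351}$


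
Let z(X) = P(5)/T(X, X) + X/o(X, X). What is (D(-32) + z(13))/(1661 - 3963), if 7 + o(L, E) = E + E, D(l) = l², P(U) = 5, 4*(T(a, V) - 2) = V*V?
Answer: -3446393/7741626 ≈ -0.44518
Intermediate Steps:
T(a, V) = 2 + V²/4 (T(a, V) = 2 + (V*V)/4 = 2 + V²/4)
o(L, E) = -7 + 2*E (o(L, E) = -7 + (E + E) = -7 + 2*E)
z(X) = 5/(2 + X²/4) + X/(-7 + 2*X)
(D(-32) + z(13))/(1661 - 3963) = ((-32)² + (-140 + 40*13 + 13*(8 + 13²))/((-7 + 2*13)*(8 + 13²)))/(1661 - 3963) = (1024 + (-140 + 520 + 13*(8 + 169))/((-7 + 26)*(8 + 169)))/(-2302) = (1024 + (-140 + 520 + 13*177)/(19*177))*(-1/2302) = (1024 + (1/19)*(1/177)*(-140 + 520 + 2301))*(-1/2302) = (1024 + (1/19)*(1/177)*2681)*(-1/2302) = (1024 + 2681/3363)*(-1/2302) = (3446393/3363)*(-1/2302) = -3446393/7741626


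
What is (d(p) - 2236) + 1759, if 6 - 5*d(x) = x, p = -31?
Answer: -2348/5 ≈ -469.60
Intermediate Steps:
d(x) = 6/5 - x/5
(d(p) - 2236) + 1759 = ((6/5 - ⅕*(-31)) - 2236) + 1759 = ((6/5 + 31/5) - 2236) + 1759 = (37/5 - 2236) + 1759 = -11143/5 + 1759 = -2348/5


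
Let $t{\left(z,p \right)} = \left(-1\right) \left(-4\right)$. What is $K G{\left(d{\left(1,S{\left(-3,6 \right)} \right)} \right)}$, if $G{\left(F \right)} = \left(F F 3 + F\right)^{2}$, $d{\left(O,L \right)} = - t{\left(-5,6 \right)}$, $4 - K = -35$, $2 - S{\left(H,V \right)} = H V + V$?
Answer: $75504$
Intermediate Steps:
$t{\left(z,p \right)} = 4$
$S{\left(H,V \right)} = 2 - V - H V$ ($S{\left(H,V \right)} = 2 - \left(H V + V\right) = 2 - \left(V + H V\right) = 2 - V - H V$)
$K = 39$ ($K = 4 - -35 = 4 + 35 = 39$)
$d{\left(O,L \right)} = -4$ ($d{\left(O,L \right)} = \left(-1\right) 4 = -4$)
$G{\left(F \right)} = \left(F + 3 F^{2}\right)^{2}$ ($G{\left(F \right)} = \left(F^{2} \cdot 3 + F\right)^{2} = \left(3 F^{2} + F\right)^{2} = \left(F + 3 F^{2}\right)^{2}$)
$K G{\left(d{\left(1,S{\left(-3,6 \right)} \right)} \right)} = 39 \left(-4\right)^{2} \left(1 + 3 \left(-4\right)\right)^{2} = 39 \cdot 16 \left(1 - 12\right)^{2} = 39 \cdot 16 \left(-11\right)^{2} = 39 \cdot 16 \cdot 121 = 39 \cdot 1936 = 75504$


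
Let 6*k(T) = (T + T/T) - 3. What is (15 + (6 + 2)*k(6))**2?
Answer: 3721/9 ≈ 413.44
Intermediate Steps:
k(T) = -1/3 + T/6 (k(T) = ((T + T/T) - 3)/6 = ((T + 1) - 3)/6 = ((1 + T) - 3)/6 = (-2 + T)/6 = -1/3 + T/6)
(15 + (6 + 2)*k(6))**2 = (15 + (6 + 2)*(-1/3 + (1/6)*6))**2 = (15 + 8*(-1/3 + 1))**2 = (15 + 8*(2/3))**2 = (15 + 16/3)**2 = (61/3)**2 = 3721/9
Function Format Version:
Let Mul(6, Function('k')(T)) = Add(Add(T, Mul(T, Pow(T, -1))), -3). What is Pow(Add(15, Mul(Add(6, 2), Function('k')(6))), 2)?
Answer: Rational(3721, 9) ≈ 413.44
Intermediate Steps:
Function('k')(T) = Add(Rational(-1, 3), Mul(Rational(1, 6), T)) (Function('k')(T) = Mul(Rational(1, 6), Add(Add(T, Mul(T, Pow(T, -1))), -3)) = Mul(Rational(1, 6), Add(Add(T, 1), -3)) = Mul(Rational(1, 6), Add(Add(1, T), -3)) = Mul(Rational(1, 6), Add(-2, T)) = Add(Rational(-1, 3), Mul(Rational(1, 6), T)))
Pow(Add(15, Mul(Add(6, 2), Function('k')(6))), 2) = Pow(Add(15, Mul(Add(6, 2), Add(Rational(-1, 3), Mul(Rational(1, 6), 6)))), 2) = Pow(Add(15, Mul(8, Add(Rational(-1, 3), 1))), 2) = Pow(Add(15, Mul(8, Rational(2, 3))), 2) = Pow(Add(15, Rational(16, 3)), 2) = Pow(Rational(61, 3), 2) = Rational(3721, 9)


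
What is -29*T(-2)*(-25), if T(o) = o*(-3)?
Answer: 4350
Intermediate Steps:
T(o) = -3*o
-29*T(-2)*(-25) = -(-87)*(-2)*(-25) = -29*6*(-25) = -174*(-25) = 4350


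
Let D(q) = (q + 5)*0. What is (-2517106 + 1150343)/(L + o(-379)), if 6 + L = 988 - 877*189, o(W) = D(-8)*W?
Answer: 1366763/164771 ≈ 8.2949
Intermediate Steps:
D(q) = 0 (D(q) = (5 + q)*0 = 0)
o(W) = 0 (o(W) = 0*W = 0)
L = -164771 (L = -6 + (988 - 877*189) = -6 + (988 - 165753) = -6 - 164765 = -164771)
(-2517106 + 1150343)/(L + o(-379)) = (-2517106 + 1150343)/(-164771 + 0) = -1366763/(-164771) = -1366763*(-1/164771) = 1366763/164771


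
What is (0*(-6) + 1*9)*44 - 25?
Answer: 371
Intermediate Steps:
(0*(-6) + 1*9)*44 - 25 = (0 + 9)*44 - 25 = 9*44 - 25 = 396 - 25 = 371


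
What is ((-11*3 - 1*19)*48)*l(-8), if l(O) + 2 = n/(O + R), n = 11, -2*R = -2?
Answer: 62400/7 ≈ 8914.3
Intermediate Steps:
R = 1 (R = -1/2*(-2) = 1)
l(O) = -2 + 11/(1 + O) (l(O) = -2 + 11/(O + 1) = -2 + 11/(1 + O))
((-11*3 - 1*19)*48)*l(-8) = ((-11*3 - 1*19)*48)*((9 - 2*(-8))/(1 - 8)) = ((-33 - 19)*48)*((9 + 16)/(-7)) = (-52*48)*(-1/7*25) = -2496*(-25/7) = 62400/7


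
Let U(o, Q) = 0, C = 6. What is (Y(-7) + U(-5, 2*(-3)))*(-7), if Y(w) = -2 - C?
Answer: 56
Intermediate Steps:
Y(w) = -8 (Y(w) = -2 - 1*6 = -2 - 6 = -8)
(Y(-7) + U(-5, 2*(-3)))*(-7) = (-8 + 0)*(-7) = -8*(-7) = 56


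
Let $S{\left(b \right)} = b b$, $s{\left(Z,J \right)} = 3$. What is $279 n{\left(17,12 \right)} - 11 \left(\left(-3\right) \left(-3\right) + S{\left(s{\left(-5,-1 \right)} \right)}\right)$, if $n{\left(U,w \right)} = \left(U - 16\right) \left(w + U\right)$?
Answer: $7893$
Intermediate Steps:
$S{\left(b \right)} = b^{2}$
$n{\left(U,w \right)} = \left(-16 + U\right) \left(U + w\right)$
$279 n{\left(17,12 \right)} - 11 \left(\left(-3\right) \left(-3\right) + S{\left(s{\left(-5,-1 \right)} \right)}\right) = 279 \left(17^{2} - 272 - 192 + 17 \cdot 12\right) - 11 \left(\left(-3\right) \left(-3\right) + 3^{2}\right) = 279 \left(289 - 272 - 192 + 204\right) - 11 \left(9 + 9\right) = 279 \cdot 29 - 198 = 8091 - 198 = 7893$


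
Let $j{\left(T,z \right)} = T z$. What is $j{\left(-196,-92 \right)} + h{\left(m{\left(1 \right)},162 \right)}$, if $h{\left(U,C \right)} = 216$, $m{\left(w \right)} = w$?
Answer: $18248$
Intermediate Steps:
$j{\left(-196,-92 \right)} + h{\left(m{\left(1 \right)},162 \right)} = \left(-196\right) \left(-92\right) + 216 = 18032 + 216 = 18248$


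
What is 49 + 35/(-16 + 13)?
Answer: 112/3 ≈ 37.333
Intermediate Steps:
49 + 35/(-16 + 13) = 49 + 35/(-3) = 49 + 35*(-1/3) = 49 - 35/3 = 112/3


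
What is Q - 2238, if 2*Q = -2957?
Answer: -7433/2 ≈ -3716.5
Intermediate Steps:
Q = -2957/2 (Q = (1/2)*(-2957) = -2957/2 ≈ -1478.5)
Q - 2238 = -2957/2 - 2238 = -7433/2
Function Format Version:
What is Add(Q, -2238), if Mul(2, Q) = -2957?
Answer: Rational(-7433, 2) ≈ -3716.5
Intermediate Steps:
Q = Rational(-2957, 2) (Q = Mul(Rational(1, 2), -2957) = Rational(-2957, 2) ≈ -1478.5)
Add(Q, -2238) = Add(Rational(-2957, 2), -2238) = Rational(-7433, 2)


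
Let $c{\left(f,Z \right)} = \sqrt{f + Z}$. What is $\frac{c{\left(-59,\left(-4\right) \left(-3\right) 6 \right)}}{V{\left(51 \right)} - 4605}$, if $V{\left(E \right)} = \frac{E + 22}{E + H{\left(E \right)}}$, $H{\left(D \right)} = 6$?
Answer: $- \frac{57 \sqrt{13}}{262412} \approx -0.00078318$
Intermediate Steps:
$V{\left(E \right)} = \frac{22 + E}{6 + E}$ ($V{\left(E \right)} = \frac{E + 22}{E + 6} = \frac{22 + E}{6 + E}$)
$c{\left(f,Z \right)} = \sqrt{Z + f}$
$\frac{c{\left(-59,\left(-4\right) \left(-3\right) 6 \right)}}{V{\left(51 \right)} - 4605} = \frac{\sqrt{\left(-4\right) \left(-3\right) 6 - 59}}{\frac{22 + 51}{6 + 51} - 4605} = \frac{\sqrt{12 \cdot 6 - 59}}{\frac{1}{57} \cdot 73 - 4605} = \frac{\sqrt{72 - 59}}{\frac{1}{57} \cdot 73 - 4605} = \frac{\sqrt{13}}{\frac{73}{57} - 4605} = \frac{\sqrt{13}}{- \frac{262412}{57}} = \sqrt{13} \left(- \frac{57}{262412}\right) = - \frac{57 \sqrt{13}}{262412}$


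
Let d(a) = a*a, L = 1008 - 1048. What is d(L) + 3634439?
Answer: 3636039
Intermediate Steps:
L = -40
d(a) = a²
d(L) + 3634439 = (-40)² + 3634439 = 1600 + 3634439 = 3636039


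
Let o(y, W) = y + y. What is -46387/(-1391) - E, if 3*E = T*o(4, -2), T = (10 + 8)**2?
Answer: -1155437/1391 ≈ -830.65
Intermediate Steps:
o(y, W) = 2*y
T = 324 (T = 18**2 = 324)
E = 864 (E = (324*(2*4))/3 = (324*8)/3 = (1/3)*2592 = 864)
-46387/(-1391) - E = -46387/(-1391) - 1*864 = -46387*(-1/1391) - 864 = 46387/1391 - 864 = -1155437/1391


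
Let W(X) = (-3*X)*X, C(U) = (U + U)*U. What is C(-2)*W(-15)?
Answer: -5400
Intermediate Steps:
C(U) = 2*U² (C(U) = (2*U)*U = 2*U²)
W(X) = -3*X²
C(-2)*W(-15) = (2*(-2)²)*(-3*(-15)²) = (2*4)*(-3*225) = 8*(-675) = -5400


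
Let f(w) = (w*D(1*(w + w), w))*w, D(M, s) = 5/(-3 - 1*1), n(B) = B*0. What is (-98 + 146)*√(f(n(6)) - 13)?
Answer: 48*I*√13 ≈ 173.07*I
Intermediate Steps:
n(B) = 0
D(M, s) = -5/4 (D(M, s) = 5/(-3 - 1) = 5/(-4) = 5*(-¼) = -5/4)
f(w) = -5*w²/4 (f(w) = (w*(-5/4))*w = (-5*w/4)*w = -5*w²/4)
(-98 + 146)*√(f(n(6)) - 13) = (-98 + 146)*√(-5/4*0² - 13) = 48*√(-5/4*0 - 13) = 48*√(0 - 13) = 48*√(-13) = 48*(I*√13) = 48*I*√13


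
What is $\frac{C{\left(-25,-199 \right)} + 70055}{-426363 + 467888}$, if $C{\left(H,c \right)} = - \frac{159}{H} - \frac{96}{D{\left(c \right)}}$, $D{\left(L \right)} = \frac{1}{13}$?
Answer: $\frac{156394}{94375} \approx 1.6572$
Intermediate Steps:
$D{\left(L \right)} = \frac{1}{13}$
$C{\left(H,c \right)} = -1248 - \frac{159}{H}$ ($C{\left(H,c \right)} = - \frac{159}{H} - 96 \frac{1}{\frac{1}{13}} = - \frac{159}{H} - 1248 = -1248 - \frac{159}{H}$)
$\frac{C{\left(-25,-199 \right)} + 70055}{-426363 + 467888} = \frac{\left(-1248 - \frac{159}{-25}\right) + 70055}{-426363 + 467888} = \frac{\left(-1248 - - \frac{159}{25}\right) + 70055}{41525} = \left(\left(-1248 + \frac{159}{25}\right) + 70055\right) \frac{1}{41525} = \left(- \frac{31041}{25} + 70055\right) \frac{1}{41525} = \frac{1720334}{25} \cdot \frac{1}{41525} = \frac{156394}{94375}$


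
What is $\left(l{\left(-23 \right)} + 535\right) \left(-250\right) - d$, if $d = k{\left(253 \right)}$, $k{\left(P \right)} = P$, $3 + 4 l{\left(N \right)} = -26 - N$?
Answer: $-133628$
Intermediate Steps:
$l{\left(N \right)} = - \frac{29}{4} - \frac{N}{4}$ ($l{\left(N \right)} = - \frac{3}{4} + \frac{-26 - N}{4} = - \frac{3}{4} - \left(\frac{13}{2} + \frac{N}{4}\right) = - \frac{29}{4} - \frac{N}{4}$)
$d = 253$
$\left(l{\left(-23 \right)} + 535\right) \left(-250\right) - d = \left(\left(- \frac{29}{4} - - \frac{23}{4}\right) + 535\right) \left(-250\right) - 253 = \left(\left(- \frac{29}{4} + \frac{23}{4}\right) + 535\right) \left(-250\right) - 253 = \left(- \frac{3}{2} + 535\right) \left(-250\right) - 253 = \frac{1067}{2} \left(-250\right) - 253 = -133375 - 253 = -133628$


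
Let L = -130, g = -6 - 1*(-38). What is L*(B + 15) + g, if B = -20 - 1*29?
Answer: 4452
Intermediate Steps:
B = -49 (B = -20 - 29 = -49)
g = 32 (g = -6 + 38 = 32)
L*(B + 15) + g = -130*(-49 + 15) + 32 = -130*(-34) + 32 = 4420 + 32 = 4452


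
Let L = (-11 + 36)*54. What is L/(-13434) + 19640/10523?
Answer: 41606285/23560997 ≈ 1.7659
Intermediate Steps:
L = 1350 (L = 25*54 = 1350)
L/(-13434) + 19640/10523 = 1350/(-13434) + 19640/10523 = 1350*(-1/13434) + 19640*(1/10523) = -225/2239 + 19640/10523 = 41606285/23560997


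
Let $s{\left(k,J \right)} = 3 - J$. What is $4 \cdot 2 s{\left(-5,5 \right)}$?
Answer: $-16$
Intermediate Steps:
$4 \cdot 2 s{\left(-5,5 \right)} = 4 \cdot 2 \left(3 - 5\right) = 8 \left(3 - 5\right) = 8 \left(-2\right) = -16$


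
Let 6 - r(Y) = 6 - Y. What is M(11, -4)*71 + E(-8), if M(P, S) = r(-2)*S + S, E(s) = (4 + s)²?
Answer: 300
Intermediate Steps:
r(Y) = Y (r(Y) = 6 - (6 - Y) = 6 + (-6 + Y) = Y)
M(P, S) = -S (M(P, S) = -2*S + S = -S)
M(11, -4)*71 + E(-8) = -1*(-4)*71 + (4 - 8)² = 4*71 + (-4)² = 284 + 16 = 300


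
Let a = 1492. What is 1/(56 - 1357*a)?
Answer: -1/2024588 ≈ -4.9393e-7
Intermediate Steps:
1/(56 - 1357*a) = 1/(56 - 1357*1492) = 1/(56 - 2024644) = 1/(-2024588) = -1/2024588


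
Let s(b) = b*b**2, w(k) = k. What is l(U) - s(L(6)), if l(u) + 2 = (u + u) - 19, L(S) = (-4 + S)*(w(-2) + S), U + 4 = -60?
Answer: -661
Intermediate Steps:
U = -64 (U = -4 - 60 = -64)
L(S) = (-4 + S)*(-2 + S)
s(b) = b**3
l(u) = -21 + 2*u (l(u) = -2 + ((u + u) - 19) = -2 + (2*u - 19) = -2 + (-19 + 2*u) = -21 + 2*u)
l(U) - s(L(6)) = (-21 + 2*(-64)) - (8 + 6**2 - 6*6)**3 = (-21 - 128) - (8 + 36 - 36)**3 = -149 - 1*8**3 = -149 - 1*512 = -149 - 512 = -661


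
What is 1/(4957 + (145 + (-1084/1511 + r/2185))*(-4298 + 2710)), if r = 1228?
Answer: -3301535/743031045289 ≈ -4.4433e-6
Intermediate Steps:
1/(4957 + (145 + (-1084/1511 + r/2185))*(-4298 + 2710)) = 1/(4957 + (145 + (-1084/1511 + 1228/2185))*(-4298 + 2710)) = 1/(4957 + (145 + (-1084*1/1511 + 1228*(1/2185)))*(-1588)) = 1/(4957 + (145 + (-1084/1511 + 1228/2185))*(-1588)) = 1/(4957 + (145 - 513032/3301535)*(-1588)) = 1/(4957 + (478209543/3301535)*(-1588)) = 1/(4957 - 759396754284/3301535) = 1/(-743031045289/3301535) = -3301535/743031045289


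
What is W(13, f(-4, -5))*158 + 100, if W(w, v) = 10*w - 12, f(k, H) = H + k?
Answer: 18744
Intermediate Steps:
W(w, v) = -12 + 10*w
W(13, f(-4, -5))*158 + 100 = (-12 + 10*13)*158 + 100 = (-12 + 130)*158 + 100 = 118*158 + 100 = 18644 + 100 = 18744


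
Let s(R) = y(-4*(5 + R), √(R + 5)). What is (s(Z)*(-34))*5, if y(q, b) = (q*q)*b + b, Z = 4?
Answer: -661470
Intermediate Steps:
y(q, b) = b + b*q² (y(q, b) = q²*b + b = b*q² + b = b + b*q²)
s(R) = √(5 + R)*(1 + (-20 - 4*R)²) (s(R) = √(R + 5)*(1 + (-4*(5 + R))²) = √(5 + R)*(1 + (-20 - 4*R)²))
(s(Z)*(-34))*5 = ((√(5 + 4)*(1 + 16*(5 + 4)²))*(-34))*5 = ((√9*(1 + 16*9²))*(-34))*5 = ((3*(1 + 16*81))*(-34))*5 = ((3*(1 + 1296))*(-34))*5 = ((3*1297)*(-34))*5 = (3891*(-34))*5 = -132294*5 = -661470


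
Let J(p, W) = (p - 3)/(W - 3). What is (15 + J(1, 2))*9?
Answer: 153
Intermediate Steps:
J(p, W) = (-3 + p)/(-3 + W)
(15 + J(1, 2))*9 = (15 + (-3 + 1)/(-3 + 2))*9 = (15 - 2/(-1))*9 = (15 - 1*(-2))*9 = (15 + 2)*9 = 17*9 = 153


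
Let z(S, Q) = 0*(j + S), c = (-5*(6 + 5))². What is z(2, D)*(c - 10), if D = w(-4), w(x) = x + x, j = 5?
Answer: 0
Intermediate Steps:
w(x) = 2*x
c = 3025 (c = (-5*11)² = (-55)² = 3025)
D = -8 (D = 2*(-4) = -8)
z(S, Q) = 0 (z(S, Q) = 0*(5 + S) = 0)
z(2, D)*(c - 10) = 0*(3025 - 10) = 0*3015 = 0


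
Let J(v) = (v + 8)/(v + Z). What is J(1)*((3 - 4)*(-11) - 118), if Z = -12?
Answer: 963/11 ≈ 87.545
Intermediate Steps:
J(v) = (8 + v)/(-12 + v) (J(v) = (v + 8)/(v - 12) = (8 + v)/(-12 + v))
J(1)*((3 - 4)*(-11) - 118) = ((8 + 1)/(-12 + 1))*((3 - 4)*(-11) - 118) = (9/(-11))*(-1*(-11) - 118) = (-1/11*9)*(11 - 118) = -9/11*(-107) = 963/11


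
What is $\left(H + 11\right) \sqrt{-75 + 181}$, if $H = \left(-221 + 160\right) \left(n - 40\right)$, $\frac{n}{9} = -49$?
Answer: $29352 \sqrt{106} \approx 3.022 \cdot 10^{5}$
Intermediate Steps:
$n = -441$ ($n = 9 \left(-49\right) = -441$)
$H = 29341$ ($H = \left(-221 + 160\right) \left(-441 - 40\right) = \left(-61\right) \left(-481\right) = 29341$)
$\left(H + 11\right) \sqrt{-75 + 181} = \left(29341 + 11\right) \sqrt{-75 + 181} = 29352 \sqrt{106}$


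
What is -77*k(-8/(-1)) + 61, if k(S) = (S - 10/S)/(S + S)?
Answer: 1825/64 ≈ 28.516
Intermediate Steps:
k(S) = (S - 10/S)/(2*S) (k(S) = (S - 10/S)/((2*S)) = (S - 10/S)*(1/(2*S)) = (S - 10/S)/(2*S))
-77*k(-8/(-1)) + 61 = -77*(½ - 5/(-8/(-1))²) + 61 = -77*(½ - 5/(-8*(-1))²) + 61 = -77*(½ - 5/8²) + 61 = -77*(½ - 5*1/64) + 61 = -77*(½ - 5/64) + 61 = -77*27/64 + 61 = -2079/64 + 61 = 1825/64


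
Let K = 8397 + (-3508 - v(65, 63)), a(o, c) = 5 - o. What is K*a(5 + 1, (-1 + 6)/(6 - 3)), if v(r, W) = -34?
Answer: -4923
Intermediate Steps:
K = 4923 (K = 8397 + (-3508 - 1*(-34)) = 8397 + (-3508 + 34) = 8397 - 3474 = 4923)
K*a(5 + 1, (-1 + 6)/(6 - 3)) = 4923*(5 - (5 + 1)) = 4923*(5 - 1*6) = 4923*(5 - 6) = 4923*(-1) = -4923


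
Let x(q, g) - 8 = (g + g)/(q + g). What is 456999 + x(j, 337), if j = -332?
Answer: 2285709/5 ≈ 4.5714e+5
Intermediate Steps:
x(q, g) = 8 + 2*g/(g + q) (x(q, g) = 8 + (g + g)/(q + g) = 8 + (2*g)/(g + q) = 8 + 2*g/(g + q))
456999 + x(j, 337) = 456999 + 2*(4*(-332) + 5*337)/(337 - 332) = 456999 + 2*(-1328 + 1685)/5 = 456999 + 2*(⅕)*357 = 456999 + 714/5 = 2285709/5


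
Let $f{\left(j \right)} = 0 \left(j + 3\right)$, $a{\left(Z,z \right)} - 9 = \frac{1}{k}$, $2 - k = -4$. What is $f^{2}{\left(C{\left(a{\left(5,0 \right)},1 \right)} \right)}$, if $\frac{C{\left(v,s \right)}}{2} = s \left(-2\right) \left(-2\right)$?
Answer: $0$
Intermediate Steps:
$k = 6$ ($k = 2 - -4 = 2 + 4 = 6$)
$a{\left(Z,z \right)} = \frac{55}{6}$ ($a{\left(Z,z \right)} = 9 + \frac{1}{6} = \frac{55}{6}$)
$C{\left(v,s \right)} = 8 s$ ($C{\left(v,s \right)} = 2 s \left(-2\right) \left(-2\right) = 2 - 2 s \left(-2\right) = 2 \cdot 4 s = 8 s$)
$f{\left(j \right)} = 0$ ($f{\left(j \right)} = 0 \left(3 + j\right) = 0$)
$f^{2}{\left(C{\left(a{\left(5,0 \right)},1 \right)} \right)} = 0^{2} = 0$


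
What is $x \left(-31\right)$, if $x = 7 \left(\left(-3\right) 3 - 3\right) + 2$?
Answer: $2542$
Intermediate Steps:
$x = -82$ ($x = 7 \left(-9 - 3\right) + 2 = 7 \left(-12\right) + 2 = -84 + 2 = -82$)
$x \left(-31\right) = \left(-82\right) \left(-31\right) = 2542$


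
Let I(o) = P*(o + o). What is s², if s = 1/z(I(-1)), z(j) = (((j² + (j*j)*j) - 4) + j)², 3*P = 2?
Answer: 531441/655360000 ≈ 0.00081091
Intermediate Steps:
P = ⅔ (P = (⅓)*2 = ⅔ ≈ 0.66667)
I(o) = 4*o/3 (I(o) = 2*(o + o)/3 = 2*(2*o)/3 = 4*o/3)
z(j) = (-4 + j + j² + j³)² (z(j) = (((j² + j²*j) - 4) + j)² = (((j² + j³) - 4) + j)² = ((-4 + j² + j³) + j)² = (-4 + j + j² + j³)²)
s = 729/25600 (s = 1/((-4 + (4/3)*(-1) + ((4/3)*(-1))² + ((4/3)*(-1))³)²) = 1/((-4 - 4/3 + (-4/3)² + (-4/3)³)²) = 1/((-4 - 4/3 + 16/9 - 64/27)²) = 1/((-160/27)²) = 1/(25600/729) = 729/25600 ≈ 0.028477)
s² = (729/25600)² = 531441/655360000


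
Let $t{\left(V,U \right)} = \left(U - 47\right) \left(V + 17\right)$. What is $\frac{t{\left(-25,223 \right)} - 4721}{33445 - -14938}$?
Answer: $- \frac{6129}{48383} \approx -0.12668$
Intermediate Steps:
$t{\left(V,U \right)} = \left(-47 + U\right) \left(17 + V\right)$
$\frac{t{\left(-25,223 \right)} - 4721}{33445 - -14938} = \frac{\left(-799 - -1175 + 17 \cdot 223 + 223 \left(-25\right)\right) - 4721}{33445 - -14938} = \frac{\left(-799 + 1175 + 3791 - 5575\right) - 4721}{33445 + 14938} = \frac{-1408 - 4721}{48383} = \left(-6129\right) \frac{1}{48383} = - \frac{6129}{48383}$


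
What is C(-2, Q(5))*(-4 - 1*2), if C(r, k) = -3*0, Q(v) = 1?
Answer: 0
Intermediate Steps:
C(r, k) = 0
C(-2, Q(5))*(-4 - 1*2) = 0*(-4 - 1*2) = 0*(-4 - 2) = 0*(-6) = 0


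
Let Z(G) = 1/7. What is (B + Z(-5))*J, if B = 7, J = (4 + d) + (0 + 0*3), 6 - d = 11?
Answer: -50/7 ≈ -7.1429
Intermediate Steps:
d = -5 (d = 6 - 1*11 = 6 - 11 = -5)
Z(G) = ⅐
J = -1 (J = (4 - 5) + (0 + 0*3) = -1 + (0 + 0) = -1 + 0 = -1)
(B + Z(-5))*J = (7 + ⅐)*(-1) = (50/7)*(-1) = -50/7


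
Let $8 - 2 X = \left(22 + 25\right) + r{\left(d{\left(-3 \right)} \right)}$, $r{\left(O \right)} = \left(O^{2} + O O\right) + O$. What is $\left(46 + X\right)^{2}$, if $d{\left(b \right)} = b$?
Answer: $361$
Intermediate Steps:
$r{\left(O \right)} = O + 2 O^{2}$ ($r{\left(O \right)} = \left(O^{2} + O^{2}\right) + O = 2 O^{2} + O = O + 2 O^{2}$)
$X = -27$ ($X = 4 - \frac{\left(22 + 25\right) - 3 \left(1 + 2 \left(-3\right)\right)}{2} = 4 - \frac{47 - 3 \left(1 - 6\right)}{2} = 4 - \frac{47 - -15}{2} = 4 - \frac{47 + 15}{2} = 4 - 31 = -27$)
$\left(46 + X\right)^{2} = \left(46 - 27\right)^{2} = 19^{2} = 361$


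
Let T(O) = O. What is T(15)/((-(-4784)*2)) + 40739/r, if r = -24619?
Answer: -389421467/235554592 ≈ -1.6532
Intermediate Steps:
T(15)/((-(-4784)*2)) + 40739/r = 15/((-(-4784)*2)) + 40739/(-24619) = 15/((-92*(-104))) + 40739*(-1/24619) = 15/9568 - 40739/24619 = -389421467/235554592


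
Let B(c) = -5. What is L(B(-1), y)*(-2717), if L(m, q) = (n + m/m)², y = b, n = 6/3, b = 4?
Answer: -24453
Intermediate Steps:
n = 2 (n = 6*(⅓) = 2)
y = 4
L(m, q) = 9 (L(m, q) = (2 + m/m)² = (2 + 1)² = 3² = 9)
L(B(-1), y)*(-2717) = 9*(-2717) = -24453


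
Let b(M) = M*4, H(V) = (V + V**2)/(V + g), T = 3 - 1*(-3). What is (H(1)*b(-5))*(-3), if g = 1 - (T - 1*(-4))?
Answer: -15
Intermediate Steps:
T = 6 (T = 3 + 3 = 6)
g = -9 (g = 1 - (6 - 1*(-4)) = 1 - (6 + 4) = 1 - 1*10 = 1 - 10 = -9)
H(V) = (V + V**2)/(-9 + V) (H(V) = (V + V**2)/(V - 9) = (V + V**2)/(-9 + V))
b(M) = 4*M
(H(1)*b(-5))*(-3) = ((1*(1 + 1)/(-9 + 1))*(4*(-5)))*(-3) = ((1*2/(-8))*(-20))*(-3) = ((1*(-1/8)*2)*(-20))*(-3) = -1/4*(-20)*(-3) = 5*(-3) = -15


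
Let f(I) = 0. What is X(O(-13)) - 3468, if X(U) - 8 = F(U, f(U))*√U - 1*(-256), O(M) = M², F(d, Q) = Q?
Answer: -3204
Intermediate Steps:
X(U) = 264 (X(U) = 8 + (0*√U - 1*(-256)) = 8 + (0 + 256) = 8 + 256 = 264)
X(O(-13)) - 3468 = 264 - 3468 = -3204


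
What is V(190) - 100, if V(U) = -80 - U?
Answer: -370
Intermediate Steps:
V(190) - 100 = (-80 - 1*190) - 100 = (-80 - 190) - 100 = -270 - 100 = -370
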